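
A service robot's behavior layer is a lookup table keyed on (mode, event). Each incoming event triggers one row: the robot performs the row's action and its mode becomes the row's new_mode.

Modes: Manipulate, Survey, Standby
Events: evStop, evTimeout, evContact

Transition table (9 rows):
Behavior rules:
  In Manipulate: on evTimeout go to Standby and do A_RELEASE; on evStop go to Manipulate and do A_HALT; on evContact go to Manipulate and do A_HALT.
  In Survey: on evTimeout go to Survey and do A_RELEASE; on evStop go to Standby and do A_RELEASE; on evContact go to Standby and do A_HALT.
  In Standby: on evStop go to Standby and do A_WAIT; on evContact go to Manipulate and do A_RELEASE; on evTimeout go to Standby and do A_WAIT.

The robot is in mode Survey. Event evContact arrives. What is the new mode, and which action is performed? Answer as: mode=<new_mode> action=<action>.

current mode = Survey; filter table to that mode:
  (Survey, evTimeout) → (Survey, A_RELEASE)
  (Survey, evStop) → (Standby, A_RELEASE)
  (Survey, evContact) → (Standby, A_HALT)  ← event matches
event = evContact selects (Standby, A_HALT)

mode=Standby action=A_HALT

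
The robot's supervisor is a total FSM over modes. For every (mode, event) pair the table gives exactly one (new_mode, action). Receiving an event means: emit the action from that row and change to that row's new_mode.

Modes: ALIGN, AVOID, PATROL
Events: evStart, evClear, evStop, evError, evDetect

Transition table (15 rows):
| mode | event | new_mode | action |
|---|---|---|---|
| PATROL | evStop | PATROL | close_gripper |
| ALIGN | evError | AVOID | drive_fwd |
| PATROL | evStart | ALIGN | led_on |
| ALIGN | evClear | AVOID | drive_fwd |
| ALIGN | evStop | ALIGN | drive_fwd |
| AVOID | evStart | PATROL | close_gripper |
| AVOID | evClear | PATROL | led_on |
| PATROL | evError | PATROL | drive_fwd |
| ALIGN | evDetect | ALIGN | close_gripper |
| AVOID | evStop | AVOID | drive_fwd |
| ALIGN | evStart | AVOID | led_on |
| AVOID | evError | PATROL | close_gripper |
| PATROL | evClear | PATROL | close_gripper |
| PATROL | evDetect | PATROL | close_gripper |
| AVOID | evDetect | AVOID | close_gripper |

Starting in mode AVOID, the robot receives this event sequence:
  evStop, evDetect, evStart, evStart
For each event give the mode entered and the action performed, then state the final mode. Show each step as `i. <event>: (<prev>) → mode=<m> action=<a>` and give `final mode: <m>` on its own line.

final mode: ALIGN

1. evStop: (AVOID) → mode=AVOID action=drive_fwd
2. evDetect: (AVOID) → mode=AVOID action=close_gripper
3. evStart: (AVOID) → mode=PATROL action=close_gripper
4. evStart: (PATROL) → mode=ALIGN action=led_on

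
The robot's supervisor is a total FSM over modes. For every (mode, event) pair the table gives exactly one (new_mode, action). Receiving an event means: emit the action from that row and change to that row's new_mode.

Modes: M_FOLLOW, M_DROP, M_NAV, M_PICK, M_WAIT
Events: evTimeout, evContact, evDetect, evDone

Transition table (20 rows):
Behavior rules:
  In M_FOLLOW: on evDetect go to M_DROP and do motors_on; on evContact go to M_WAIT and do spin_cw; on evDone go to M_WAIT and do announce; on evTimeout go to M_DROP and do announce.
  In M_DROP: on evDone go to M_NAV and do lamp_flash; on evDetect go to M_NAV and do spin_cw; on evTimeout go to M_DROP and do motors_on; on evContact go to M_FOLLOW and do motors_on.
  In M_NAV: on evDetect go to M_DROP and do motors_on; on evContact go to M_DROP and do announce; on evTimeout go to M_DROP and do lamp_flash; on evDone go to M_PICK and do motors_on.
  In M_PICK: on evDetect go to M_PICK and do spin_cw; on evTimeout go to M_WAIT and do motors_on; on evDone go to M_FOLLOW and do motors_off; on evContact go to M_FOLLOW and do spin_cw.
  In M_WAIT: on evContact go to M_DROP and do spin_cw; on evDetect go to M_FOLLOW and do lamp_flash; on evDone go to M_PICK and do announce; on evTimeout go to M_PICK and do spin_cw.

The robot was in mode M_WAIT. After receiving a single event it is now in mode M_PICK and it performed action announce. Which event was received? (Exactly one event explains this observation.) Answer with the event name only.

try evTimeout: (M_WAIT, evTimeout) → (M_PICK, spin_cw)
try evContact: (M_WAIT, evContact) → (M_DROP, spin_cw)
try evDetect: (M_WAIT, evDetect) → (M_FOLLOW, lamp_flash)
try evDone: (M_WAIT, evDone) → (M_PICK, announce)  ← matches

evDone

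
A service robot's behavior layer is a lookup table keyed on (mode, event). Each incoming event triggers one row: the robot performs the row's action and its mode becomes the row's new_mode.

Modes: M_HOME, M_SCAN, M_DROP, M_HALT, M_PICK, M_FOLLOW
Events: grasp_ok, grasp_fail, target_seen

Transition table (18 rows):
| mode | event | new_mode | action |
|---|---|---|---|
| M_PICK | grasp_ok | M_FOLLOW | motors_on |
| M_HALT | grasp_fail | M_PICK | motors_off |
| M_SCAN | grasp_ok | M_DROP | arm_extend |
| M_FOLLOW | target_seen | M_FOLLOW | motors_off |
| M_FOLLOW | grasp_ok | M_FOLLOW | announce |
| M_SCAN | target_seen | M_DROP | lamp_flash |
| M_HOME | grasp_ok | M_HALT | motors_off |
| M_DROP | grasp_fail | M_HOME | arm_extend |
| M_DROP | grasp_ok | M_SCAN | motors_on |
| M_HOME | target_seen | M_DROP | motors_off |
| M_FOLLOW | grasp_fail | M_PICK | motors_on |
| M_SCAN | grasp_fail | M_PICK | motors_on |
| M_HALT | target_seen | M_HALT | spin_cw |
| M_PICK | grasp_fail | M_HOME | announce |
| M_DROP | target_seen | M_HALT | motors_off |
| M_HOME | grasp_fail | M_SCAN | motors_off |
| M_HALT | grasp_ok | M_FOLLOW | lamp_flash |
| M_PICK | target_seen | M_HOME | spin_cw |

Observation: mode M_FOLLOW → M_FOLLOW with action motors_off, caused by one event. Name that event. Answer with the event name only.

target_seen

try grasp_ok: (M_FOLLOW, grasp_ok) → (M_FOLLOW, announce)
try grasp_fail: (M_FOLLOW, grasp_fail) → (M_PICK, motors_on)
try target_seen: (M_FOLLOW, target_seen) → (M_FOLLOW, motors_off)  ← matches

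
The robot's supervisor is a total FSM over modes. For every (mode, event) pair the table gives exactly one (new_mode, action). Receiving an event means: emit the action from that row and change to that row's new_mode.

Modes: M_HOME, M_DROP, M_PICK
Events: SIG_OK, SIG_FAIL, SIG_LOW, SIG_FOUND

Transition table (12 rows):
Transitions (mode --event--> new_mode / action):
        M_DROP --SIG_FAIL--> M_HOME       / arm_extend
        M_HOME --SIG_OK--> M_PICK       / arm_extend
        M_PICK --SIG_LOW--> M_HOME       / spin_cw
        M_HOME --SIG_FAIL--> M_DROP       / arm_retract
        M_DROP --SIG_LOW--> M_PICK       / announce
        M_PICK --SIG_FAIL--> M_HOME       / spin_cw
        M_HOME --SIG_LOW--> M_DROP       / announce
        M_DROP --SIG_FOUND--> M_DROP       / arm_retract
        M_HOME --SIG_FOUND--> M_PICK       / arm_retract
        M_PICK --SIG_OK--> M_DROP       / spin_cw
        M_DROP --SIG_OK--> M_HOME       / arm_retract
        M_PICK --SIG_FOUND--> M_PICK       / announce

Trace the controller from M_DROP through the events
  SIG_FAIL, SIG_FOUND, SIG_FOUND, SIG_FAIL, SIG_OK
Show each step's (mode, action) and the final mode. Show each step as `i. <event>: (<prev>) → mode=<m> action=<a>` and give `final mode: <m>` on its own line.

1. SIG_FAIL: (M_DROP) → mode=M_HOME action=arm_extend
2. SIG_FOUND: (M_HOME) → mode=M_PICK action=arm_retract
3. SIG_FOUND: (M_PICK) → mode=M_PICK action=announce
4. SIG_FAIL: (M_PICK) → mode=M_HOME action=spin_cw
5. SIG_OK: (M_HOME) → mode=M_PICK action=arm_extend

final mode: M_PICK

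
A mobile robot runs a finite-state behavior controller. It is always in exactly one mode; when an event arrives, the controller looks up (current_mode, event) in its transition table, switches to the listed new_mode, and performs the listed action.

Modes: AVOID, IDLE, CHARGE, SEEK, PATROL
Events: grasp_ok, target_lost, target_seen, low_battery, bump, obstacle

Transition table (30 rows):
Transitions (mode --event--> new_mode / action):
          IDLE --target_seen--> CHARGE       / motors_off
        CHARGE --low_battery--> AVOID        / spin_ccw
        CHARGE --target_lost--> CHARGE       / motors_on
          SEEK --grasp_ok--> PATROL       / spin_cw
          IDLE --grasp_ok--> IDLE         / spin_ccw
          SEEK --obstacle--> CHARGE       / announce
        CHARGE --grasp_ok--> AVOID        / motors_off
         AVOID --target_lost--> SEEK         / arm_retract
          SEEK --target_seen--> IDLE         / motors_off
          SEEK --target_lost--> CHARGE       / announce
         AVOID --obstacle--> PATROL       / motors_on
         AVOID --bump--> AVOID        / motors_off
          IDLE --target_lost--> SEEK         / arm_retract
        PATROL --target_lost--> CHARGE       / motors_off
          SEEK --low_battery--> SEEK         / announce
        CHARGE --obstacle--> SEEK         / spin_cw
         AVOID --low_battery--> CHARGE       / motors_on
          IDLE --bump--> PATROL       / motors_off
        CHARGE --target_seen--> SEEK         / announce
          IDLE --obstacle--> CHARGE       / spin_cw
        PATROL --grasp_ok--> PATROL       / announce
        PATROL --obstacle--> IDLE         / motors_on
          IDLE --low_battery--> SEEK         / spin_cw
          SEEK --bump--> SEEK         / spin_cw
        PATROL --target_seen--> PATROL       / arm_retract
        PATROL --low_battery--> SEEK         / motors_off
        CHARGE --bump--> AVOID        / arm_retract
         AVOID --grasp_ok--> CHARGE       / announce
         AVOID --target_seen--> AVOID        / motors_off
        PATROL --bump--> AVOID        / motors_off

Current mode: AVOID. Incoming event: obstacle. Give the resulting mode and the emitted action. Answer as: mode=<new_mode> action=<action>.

current mode = AVOID; filter table to that mode:
  (AVOID, target_lost) → (SEEK, arm_retract)
  (AVOID, obstacle) → (PATROL, motors_on)  ← event matches
  (AVOID, bump) → (AVOID, motors_off)
  (AVOID, low_battery) → (CHARGE, motors_on)
  (AVOID, grasp_ok) → (CHARGE, announce)
  (AVOID, target_seen) → (AVOID, motors_off)
event = obstacle selects (PATROL, motors_on)

mode=PATROL action=motors_on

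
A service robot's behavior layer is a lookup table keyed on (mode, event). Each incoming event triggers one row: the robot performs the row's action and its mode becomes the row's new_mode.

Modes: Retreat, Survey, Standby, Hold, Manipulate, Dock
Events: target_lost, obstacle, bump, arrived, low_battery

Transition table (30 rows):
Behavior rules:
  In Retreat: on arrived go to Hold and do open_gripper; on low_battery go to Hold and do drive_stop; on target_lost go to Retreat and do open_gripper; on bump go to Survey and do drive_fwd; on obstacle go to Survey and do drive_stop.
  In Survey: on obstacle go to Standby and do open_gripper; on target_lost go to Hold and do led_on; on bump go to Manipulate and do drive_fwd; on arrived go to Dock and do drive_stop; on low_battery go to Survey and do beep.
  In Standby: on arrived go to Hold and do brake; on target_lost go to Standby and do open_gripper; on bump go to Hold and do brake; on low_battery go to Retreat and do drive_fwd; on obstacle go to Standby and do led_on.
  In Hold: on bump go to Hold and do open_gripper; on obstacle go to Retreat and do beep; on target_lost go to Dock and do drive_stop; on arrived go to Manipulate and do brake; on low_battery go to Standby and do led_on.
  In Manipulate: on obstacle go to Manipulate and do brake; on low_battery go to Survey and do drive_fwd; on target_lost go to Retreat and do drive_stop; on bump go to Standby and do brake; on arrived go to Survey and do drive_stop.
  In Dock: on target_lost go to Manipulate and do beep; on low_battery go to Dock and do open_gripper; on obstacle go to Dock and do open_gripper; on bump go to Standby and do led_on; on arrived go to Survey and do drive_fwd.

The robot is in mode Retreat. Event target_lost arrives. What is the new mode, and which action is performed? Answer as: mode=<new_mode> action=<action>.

mode=Retreat action=open_gripper

current mode = Retreat; filter table to that mode:
  (Retreat, arrived) → (Hold, open_gripper)
  (Retreat, low_battery) → (Hold, drive_stop)
  (Retreat, target_lost) → (Retreat, open_gripper)  ← event matches
  (Retreat, bump) → (Survey, drive_fwd)
  (Retreat, obstacle) → (Survey, drive_stop)
event = target_lost selects (Retreat, open_gripper)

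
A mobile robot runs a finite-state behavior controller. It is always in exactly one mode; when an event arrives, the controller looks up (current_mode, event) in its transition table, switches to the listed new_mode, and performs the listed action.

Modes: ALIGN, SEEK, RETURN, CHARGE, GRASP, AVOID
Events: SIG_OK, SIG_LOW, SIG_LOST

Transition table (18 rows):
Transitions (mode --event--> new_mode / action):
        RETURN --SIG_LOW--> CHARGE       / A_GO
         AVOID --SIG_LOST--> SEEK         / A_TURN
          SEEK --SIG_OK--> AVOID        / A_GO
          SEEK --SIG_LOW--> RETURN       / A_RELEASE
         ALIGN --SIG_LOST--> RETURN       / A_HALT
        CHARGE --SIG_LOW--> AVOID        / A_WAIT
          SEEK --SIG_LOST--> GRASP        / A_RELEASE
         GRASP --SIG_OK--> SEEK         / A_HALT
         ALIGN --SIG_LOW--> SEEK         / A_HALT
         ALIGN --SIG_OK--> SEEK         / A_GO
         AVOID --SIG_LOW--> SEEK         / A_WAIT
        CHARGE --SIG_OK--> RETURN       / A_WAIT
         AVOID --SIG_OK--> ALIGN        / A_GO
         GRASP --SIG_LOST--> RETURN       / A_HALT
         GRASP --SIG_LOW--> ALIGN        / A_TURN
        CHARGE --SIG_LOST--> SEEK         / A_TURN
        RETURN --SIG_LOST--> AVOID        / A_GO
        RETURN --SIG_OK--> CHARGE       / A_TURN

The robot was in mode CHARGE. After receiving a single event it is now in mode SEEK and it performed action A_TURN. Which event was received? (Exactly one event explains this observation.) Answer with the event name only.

SIG_LOST

try SIG_OK: (CHARGE, SIG_OK) → (RETURN, A_WAIT)
try SIG_LOW: (CHARGE, SIG_LOW) → (AVOID, A_WAIT)
try SIG_LOST: (CHARGE, SIG_LOST) → (SEEK, A_TURN)  ← matches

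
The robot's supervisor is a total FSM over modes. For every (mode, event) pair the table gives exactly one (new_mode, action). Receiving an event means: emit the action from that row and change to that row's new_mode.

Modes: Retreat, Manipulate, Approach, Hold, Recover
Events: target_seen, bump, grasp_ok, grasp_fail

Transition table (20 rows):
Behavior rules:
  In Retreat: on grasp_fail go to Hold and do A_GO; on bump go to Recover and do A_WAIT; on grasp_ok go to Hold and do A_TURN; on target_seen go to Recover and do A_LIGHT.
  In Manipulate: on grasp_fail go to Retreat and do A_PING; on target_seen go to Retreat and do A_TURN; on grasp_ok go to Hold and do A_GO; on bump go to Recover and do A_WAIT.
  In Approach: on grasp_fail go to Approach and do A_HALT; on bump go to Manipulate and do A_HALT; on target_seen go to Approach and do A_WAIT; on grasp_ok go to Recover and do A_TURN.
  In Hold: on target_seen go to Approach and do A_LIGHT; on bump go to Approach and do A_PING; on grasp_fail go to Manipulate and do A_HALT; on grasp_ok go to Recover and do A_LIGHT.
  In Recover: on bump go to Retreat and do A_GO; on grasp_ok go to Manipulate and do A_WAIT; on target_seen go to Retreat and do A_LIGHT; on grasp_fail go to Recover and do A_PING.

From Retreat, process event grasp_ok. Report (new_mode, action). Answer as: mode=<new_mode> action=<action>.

mode=Hold action=A_TURN

current mode = Retreat; filter table to that mode:
  (Retreat, grasp_fail) → (Hold, A_GO)
  (Retreat, bump) → (Recover, A_WAIT)
  (Retreat, grasp_ok) → (Hold, A_TURN)  ← event matches
  (Retreat, target_seen) → (Recover, A_LIGHT)
event = grasp_ok selects (Hold, A_TURN)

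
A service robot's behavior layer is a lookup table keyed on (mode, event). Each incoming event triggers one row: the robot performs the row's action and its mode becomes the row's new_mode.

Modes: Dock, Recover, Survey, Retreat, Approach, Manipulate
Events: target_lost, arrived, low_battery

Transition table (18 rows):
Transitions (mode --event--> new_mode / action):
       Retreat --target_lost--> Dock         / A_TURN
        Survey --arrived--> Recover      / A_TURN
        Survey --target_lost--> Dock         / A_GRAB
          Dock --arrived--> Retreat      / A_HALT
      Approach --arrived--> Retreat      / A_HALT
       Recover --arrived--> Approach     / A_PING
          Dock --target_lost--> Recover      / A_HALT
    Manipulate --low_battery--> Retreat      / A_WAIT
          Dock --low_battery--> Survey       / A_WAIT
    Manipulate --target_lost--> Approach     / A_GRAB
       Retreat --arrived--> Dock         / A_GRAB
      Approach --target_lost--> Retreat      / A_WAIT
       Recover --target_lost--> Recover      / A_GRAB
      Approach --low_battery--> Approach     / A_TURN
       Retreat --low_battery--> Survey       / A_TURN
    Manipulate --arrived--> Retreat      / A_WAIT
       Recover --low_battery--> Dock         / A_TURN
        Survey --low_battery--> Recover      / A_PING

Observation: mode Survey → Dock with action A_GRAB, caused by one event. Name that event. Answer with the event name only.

target_lost

try target_lost: (Survey, target_lost) → (Dock, A_GRAB)  ← matches
try arrived: (Survey, arrived) → (Recover, A_TURN)
try low_battery: (Survey, low_battery) → (Recover, A_PING)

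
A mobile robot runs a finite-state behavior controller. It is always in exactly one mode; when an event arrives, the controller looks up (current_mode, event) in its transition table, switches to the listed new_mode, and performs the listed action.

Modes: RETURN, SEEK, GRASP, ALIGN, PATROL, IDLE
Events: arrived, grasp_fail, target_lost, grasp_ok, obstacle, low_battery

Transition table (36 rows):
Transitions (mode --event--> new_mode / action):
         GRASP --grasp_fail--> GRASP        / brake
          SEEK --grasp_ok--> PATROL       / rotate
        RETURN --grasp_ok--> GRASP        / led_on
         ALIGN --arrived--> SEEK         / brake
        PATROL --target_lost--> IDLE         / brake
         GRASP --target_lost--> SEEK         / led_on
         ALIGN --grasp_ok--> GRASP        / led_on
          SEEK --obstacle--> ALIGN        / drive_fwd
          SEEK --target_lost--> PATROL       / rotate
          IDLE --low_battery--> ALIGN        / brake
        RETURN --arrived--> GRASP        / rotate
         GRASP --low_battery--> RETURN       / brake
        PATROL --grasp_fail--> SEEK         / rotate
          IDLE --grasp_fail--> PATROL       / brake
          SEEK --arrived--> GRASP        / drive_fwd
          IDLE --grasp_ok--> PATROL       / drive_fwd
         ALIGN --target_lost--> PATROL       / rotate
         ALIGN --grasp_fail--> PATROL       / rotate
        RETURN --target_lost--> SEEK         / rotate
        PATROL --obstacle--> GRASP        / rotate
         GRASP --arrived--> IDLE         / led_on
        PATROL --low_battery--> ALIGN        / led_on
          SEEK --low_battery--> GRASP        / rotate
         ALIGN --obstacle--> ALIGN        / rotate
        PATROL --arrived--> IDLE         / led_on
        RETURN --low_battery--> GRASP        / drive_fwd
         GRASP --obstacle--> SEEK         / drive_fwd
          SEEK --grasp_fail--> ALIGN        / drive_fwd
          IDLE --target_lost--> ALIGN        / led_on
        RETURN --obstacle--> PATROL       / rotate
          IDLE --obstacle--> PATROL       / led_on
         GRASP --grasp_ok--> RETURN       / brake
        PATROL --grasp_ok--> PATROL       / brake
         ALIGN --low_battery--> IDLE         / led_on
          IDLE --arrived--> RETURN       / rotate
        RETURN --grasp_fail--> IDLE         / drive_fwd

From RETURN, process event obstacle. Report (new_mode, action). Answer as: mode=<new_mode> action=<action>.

current mode = RETURN; filter table to that mode:
  (RETURN, grasp_ok) → (GRASP, led_on)
  (RETURN, arrived) → (GRASP, rotate)
  (RETURN, target_lost) → (SEEK, rotate)
  (RETURN, low_battery) → (GRASP, drive_fwd)
  (RETURN, obstacle) → (PATROL, rotate)  ← event matches
  (RETURN, grasp_fail) → (IDLE, drive_fwd)
event = obstacle selects (PATROL, rotate)

mode=PATROL action=rotate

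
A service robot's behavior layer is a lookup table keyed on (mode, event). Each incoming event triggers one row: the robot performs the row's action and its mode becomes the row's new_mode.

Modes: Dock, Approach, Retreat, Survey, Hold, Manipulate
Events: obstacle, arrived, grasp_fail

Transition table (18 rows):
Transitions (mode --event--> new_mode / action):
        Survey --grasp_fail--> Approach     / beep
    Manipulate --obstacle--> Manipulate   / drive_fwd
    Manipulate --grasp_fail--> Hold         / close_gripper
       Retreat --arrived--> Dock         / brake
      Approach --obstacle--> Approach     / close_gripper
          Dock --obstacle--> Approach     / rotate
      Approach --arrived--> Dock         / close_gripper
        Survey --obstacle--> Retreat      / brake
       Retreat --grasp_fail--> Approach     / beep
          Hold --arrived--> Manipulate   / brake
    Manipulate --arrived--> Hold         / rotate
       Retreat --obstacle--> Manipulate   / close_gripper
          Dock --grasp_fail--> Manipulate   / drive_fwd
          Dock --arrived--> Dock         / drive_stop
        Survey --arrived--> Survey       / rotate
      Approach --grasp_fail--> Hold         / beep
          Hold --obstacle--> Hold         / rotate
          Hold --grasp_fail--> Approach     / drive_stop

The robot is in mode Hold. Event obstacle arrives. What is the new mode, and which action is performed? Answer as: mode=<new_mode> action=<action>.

current mode = Hold; filter table to that mode:
  (Hold, arrived) → (Manipulate, brake)
  (Hold, obstacle) → (Hold, rotate)  ← event matches
  (Hold, grasp_fail) → (Approach, drive_stop)
event = obstacle selects (Hold, rotate)

mode=Hold action=rotate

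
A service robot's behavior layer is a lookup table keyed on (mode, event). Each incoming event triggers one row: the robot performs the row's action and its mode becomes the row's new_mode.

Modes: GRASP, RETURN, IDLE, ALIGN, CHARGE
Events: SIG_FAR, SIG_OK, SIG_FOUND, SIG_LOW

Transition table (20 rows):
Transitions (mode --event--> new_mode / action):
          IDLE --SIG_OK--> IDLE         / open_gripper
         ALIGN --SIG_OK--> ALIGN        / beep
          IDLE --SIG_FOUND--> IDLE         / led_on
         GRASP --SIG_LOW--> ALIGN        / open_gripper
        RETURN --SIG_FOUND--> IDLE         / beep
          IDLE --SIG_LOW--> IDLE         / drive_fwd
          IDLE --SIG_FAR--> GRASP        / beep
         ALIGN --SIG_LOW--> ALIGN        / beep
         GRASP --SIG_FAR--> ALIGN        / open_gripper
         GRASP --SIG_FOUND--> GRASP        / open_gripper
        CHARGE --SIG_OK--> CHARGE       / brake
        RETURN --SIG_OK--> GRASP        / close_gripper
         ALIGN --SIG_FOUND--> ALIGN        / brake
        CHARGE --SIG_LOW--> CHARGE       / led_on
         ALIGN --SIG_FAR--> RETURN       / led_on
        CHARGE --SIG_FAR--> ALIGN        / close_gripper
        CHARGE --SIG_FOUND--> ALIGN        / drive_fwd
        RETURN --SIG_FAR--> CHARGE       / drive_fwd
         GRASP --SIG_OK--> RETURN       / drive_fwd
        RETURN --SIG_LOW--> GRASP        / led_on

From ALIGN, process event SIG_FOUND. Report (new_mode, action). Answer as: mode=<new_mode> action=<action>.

current mode = ALIGN; filter table to that mode:
  (ALIGN, SIG_OK) → (ALIGN, beep)
  (ALIGN, SIG_LOW) → (ALIGN, beep)
  (ALIGN, SIG_FOUND) → (ALIGN, brake)  ← event matches
  (ALIGN, SIG_FAR) → (RETURN, led_on)
event = SIG_FOUND selects (ALIGN, brake)

mode=ALIGN action=brake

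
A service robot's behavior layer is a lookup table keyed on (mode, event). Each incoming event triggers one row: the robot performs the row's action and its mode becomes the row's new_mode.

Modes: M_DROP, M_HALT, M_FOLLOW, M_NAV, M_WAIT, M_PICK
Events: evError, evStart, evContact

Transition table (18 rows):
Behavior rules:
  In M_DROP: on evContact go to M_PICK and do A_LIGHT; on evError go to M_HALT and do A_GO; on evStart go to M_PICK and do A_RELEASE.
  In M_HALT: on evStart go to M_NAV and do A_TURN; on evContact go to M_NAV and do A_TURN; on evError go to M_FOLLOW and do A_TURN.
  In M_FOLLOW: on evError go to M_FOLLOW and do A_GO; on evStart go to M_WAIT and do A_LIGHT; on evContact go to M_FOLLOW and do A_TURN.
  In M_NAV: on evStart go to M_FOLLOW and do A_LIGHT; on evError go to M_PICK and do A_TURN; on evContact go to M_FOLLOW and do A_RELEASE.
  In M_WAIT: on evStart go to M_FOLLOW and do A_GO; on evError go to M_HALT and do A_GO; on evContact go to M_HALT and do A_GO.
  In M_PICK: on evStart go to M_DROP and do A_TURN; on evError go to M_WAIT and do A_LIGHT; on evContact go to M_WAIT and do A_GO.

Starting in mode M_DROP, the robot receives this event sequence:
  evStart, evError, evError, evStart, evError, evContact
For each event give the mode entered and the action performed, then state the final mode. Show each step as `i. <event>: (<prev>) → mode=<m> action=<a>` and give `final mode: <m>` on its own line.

1. evStart: (M_DROP) → mode=M_PICK action=A_RELEASE
2. evError: (M_PICK) → mode=M_WAIT action=A_LIGHT
3. evError: (M_WAIT) → mode=M_HALT action=A_GO
4. evStart: (M_HALT) → mode=M_NAV action=A_TURN
5. evError: (M_NAV) → mode=M_PICK action=A_TURN
6. evContact: (M_PICK) → mode=M_WAIT action=A_GO

final mode: M_WAIT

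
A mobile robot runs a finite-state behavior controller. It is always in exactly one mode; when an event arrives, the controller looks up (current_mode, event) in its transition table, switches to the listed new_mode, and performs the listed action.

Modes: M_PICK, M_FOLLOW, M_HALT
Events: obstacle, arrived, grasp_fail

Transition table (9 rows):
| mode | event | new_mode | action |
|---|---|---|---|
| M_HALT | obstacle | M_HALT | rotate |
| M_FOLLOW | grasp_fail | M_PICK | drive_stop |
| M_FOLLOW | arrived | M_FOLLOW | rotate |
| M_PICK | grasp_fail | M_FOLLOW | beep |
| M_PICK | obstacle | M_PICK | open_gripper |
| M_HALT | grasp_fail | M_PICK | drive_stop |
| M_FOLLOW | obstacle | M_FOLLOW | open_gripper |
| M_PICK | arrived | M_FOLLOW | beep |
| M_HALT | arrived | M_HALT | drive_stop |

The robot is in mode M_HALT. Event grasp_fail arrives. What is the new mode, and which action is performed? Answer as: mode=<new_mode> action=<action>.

current mode = M_HALT; filter table to that mode:
  (M_HALT, obstacle) → (M_HALT, rotate)
  (M_HALT, grasp_fail) → (M_PICK, drive_stop)  ← event matches
  (M_HALT, arrived) → (M_HALT, drive_stop)
event = grasp_fail selects (M_PICK, drive_stop)

mode=M_PICK action=drive_stop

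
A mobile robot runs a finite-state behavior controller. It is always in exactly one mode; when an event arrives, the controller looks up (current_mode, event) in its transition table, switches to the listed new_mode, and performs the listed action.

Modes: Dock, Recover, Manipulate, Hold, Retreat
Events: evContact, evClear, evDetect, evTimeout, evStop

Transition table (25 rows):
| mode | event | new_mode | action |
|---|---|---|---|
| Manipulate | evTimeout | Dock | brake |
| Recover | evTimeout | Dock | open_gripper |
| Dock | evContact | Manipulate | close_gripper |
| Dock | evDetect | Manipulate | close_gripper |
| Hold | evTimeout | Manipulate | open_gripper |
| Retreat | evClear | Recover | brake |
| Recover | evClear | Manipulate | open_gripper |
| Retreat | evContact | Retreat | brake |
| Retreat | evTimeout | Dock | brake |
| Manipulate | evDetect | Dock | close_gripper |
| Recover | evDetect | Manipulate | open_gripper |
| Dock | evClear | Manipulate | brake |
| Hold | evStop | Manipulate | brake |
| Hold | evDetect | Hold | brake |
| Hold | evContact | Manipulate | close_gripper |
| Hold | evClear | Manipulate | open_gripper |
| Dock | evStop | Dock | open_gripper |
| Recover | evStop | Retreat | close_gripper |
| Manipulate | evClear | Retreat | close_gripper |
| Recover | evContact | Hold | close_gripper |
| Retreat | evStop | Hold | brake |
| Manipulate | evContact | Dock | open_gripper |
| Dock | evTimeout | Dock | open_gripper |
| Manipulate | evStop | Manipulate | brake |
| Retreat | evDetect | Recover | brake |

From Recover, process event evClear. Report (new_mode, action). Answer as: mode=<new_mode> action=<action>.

mode=Manipulate action=open_gripper

current mode = Recover; filter table to that mode:
  (Recover, evTimeout) → (Dock, open_gripper)
  (Recover, evClear) → (Manipulate, open_gripper)  ← event matches
  (Recover, evDetect) → (Manipulate, open_gripper)
  (Recover, evStop) → (Retreat, close_gripper)
  (Recover, evContact) → (Hold, close_gripper)
event = evClear selects (Manipulate, open_gripper)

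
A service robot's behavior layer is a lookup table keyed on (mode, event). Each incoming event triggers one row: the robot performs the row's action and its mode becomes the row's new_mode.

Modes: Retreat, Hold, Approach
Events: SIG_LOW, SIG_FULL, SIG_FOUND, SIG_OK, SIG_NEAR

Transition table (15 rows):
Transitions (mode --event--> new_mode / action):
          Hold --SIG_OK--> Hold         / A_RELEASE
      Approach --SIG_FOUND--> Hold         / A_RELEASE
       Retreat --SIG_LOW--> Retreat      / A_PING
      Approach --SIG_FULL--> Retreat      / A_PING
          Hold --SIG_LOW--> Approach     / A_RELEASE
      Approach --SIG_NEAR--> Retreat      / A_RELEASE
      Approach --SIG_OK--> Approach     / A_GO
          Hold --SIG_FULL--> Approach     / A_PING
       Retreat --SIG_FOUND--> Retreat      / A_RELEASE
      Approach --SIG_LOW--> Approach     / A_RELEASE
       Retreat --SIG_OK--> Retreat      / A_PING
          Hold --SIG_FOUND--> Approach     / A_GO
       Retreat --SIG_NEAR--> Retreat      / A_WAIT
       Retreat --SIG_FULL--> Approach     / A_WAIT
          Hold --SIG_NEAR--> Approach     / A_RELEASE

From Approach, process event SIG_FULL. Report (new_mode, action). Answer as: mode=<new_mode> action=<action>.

current mode = Approach; filter table to that mode:
  (Approach, SIG_FOUND) → (Hold, A_RELEASE)
  (Approach, SIG_FULL) → (Retreat, A_PING)  ← event matches
  (Approach, SIG_NEAR) → (Retreat, A_RELEASE)
  (Approach, SIG_OK) → (Approach, A_GO)
  (Approach, SIG_LOW) → (Approach, A_RELEASE)
event = SIG_FULL selects (Retreat, A_PING)

mode=Retreat action=A_PING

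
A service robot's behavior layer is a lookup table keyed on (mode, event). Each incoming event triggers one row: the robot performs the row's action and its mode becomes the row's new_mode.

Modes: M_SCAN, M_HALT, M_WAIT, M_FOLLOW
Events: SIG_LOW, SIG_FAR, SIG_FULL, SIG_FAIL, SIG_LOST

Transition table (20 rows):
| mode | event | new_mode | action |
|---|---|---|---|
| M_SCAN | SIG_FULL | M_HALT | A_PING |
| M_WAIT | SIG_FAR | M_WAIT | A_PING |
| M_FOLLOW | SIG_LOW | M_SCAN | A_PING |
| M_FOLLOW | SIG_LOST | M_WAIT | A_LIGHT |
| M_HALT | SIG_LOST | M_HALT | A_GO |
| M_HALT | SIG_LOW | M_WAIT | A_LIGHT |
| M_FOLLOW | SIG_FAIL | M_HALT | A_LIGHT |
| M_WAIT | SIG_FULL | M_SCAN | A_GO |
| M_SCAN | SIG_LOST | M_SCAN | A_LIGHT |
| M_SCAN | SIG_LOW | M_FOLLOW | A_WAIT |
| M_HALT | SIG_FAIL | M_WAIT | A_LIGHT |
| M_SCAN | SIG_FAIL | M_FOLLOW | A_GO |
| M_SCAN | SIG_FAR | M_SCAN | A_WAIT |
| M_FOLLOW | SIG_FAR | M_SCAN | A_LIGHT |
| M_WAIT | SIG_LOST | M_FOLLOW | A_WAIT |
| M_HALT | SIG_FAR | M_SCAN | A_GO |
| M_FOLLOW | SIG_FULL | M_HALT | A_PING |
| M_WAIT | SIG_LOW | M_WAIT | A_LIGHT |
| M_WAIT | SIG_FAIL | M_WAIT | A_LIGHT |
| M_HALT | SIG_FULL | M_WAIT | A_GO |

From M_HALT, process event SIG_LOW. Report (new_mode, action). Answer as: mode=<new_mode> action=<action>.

mode=M_WAIT action=A_LIGHT

current mode = M_HALT; filter table to that mode:
  (M_HALT, SIG_LOST) → (M_HALT, A_GO)
  (M_HALT, SIG_LOW) → (M_WAIT, A_LIGHT)  ← event matches
  (M_HALT, SIG_FAIL) → (M_WAIT, A_LIGHT)
  (M_HALT, SIG_FAR) → (M_SCAN, A_GO)
  (M_HALT, SIG_FULL) → (M_WAIT, A_GO)
event = SIG_LOW selects (M_WAIT, A_LIGHT)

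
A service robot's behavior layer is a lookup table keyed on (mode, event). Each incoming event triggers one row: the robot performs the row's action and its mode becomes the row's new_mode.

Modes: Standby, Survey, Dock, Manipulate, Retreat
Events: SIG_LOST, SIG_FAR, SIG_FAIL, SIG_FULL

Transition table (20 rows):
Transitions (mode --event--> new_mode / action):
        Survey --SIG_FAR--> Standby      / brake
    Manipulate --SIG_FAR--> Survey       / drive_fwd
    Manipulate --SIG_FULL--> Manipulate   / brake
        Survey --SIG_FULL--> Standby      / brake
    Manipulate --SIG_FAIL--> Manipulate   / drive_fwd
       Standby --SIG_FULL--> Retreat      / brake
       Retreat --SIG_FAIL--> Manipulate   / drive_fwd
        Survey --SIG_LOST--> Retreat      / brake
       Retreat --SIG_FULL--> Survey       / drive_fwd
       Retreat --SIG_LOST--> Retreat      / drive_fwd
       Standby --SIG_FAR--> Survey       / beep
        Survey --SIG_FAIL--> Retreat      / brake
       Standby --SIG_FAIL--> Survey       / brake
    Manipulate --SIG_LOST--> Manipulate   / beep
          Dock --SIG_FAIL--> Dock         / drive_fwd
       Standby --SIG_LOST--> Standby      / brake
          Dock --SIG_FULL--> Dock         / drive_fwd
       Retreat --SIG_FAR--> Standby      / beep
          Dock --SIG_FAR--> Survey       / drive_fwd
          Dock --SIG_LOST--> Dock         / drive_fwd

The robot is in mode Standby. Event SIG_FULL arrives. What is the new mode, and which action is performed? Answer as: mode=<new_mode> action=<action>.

current mode = Standby; filter table to that mode:
  (Standby, SIG_FULL) → (Retreat, brake)  ← event matches
  (Standby, SIG_FAR) → (Survey, beep)
  (Standby, SIG_FAIL) → (Survey, brake)
  (Standby, SIG_LOST) → (Standby, brake)
event = SIG_FULL selects (Retreat, brake)

mode=Retreat action=brake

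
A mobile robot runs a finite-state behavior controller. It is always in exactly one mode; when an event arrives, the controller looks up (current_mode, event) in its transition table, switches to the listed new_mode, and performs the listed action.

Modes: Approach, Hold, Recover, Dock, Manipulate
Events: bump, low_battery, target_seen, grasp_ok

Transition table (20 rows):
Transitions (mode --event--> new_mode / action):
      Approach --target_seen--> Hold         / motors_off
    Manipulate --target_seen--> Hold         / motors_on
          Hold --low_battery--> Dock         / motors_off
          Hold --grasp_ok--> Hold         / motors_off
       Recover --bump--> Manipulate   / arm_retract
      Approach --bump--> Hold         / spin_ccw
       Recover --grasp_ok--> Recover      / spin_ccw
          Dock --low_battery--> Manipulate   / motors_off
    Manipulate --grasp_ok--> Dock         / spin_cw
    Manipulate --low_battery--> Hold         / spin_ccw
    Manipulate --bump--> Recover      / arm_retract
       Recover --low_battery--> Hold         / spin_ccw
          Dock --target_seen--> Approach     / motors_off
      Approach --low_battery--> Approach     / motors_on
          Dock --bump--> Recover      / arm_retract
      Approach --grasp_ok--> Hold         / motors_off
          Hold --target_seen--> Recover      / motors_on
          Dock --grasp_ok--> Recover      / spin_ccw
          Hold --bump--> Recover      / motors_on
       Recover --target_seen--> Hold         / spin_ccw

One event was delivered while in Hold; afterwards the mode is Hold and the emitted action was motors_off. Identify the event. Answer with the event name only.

grasp_ok

try bump: (Hold, bump) → (Recover, motors_on)
try low_battery: (Hold, low_battery) → (Dock, motors_off)
try target_seen: (Hold, target_seen) → (Recover, motors_on)
try grasp_ok: (Hold, grasp_ok) → (Hold, motors_off)  ← matches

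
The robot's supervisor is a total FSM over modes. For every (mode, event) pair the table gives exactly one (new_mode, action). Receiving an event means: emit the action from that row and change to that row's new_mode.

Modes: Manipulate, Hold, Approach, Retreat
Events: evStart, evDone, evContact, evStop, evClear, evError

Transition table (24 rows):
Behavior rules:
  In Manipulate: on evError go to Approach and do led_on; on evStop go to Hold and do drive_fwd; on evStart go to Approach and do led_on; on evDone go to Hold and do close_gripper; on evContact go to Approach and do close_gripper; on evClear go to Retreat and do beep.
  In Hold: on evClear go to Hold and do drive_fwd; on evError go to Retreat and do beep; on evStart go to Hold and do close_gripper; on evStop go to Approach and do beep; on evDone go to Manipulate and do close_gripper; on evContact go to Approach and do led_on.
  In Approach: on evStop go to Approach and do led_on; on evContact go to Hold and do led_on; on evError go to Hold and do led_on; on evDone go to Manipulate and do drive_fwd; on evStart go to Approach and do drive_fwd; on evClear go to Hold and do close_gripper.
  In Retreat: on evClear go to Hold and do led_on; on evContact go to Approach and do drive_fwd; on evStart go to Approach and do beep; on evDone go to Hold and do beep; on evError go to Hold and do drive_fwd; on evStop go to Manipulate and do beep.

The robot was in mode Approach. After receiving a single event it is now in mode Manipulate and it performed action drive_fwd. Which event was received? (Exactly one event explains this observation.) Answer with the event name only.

evDone

try evStart: (Approach, evStart) → (Approach, drive_fwd)
try evDone: (Approach, evDone) → (Manipulate, drive_fwd)  ← matches
try evContact: (Approach, evContact) → (Hold, led_on)
try evStop: (Approach, evStop) → (Approach, led_on)
try evClear: (Approach, evClear) → (Hold, close_gripper)
try evError: (Approach, evError) → (Hold, led_on)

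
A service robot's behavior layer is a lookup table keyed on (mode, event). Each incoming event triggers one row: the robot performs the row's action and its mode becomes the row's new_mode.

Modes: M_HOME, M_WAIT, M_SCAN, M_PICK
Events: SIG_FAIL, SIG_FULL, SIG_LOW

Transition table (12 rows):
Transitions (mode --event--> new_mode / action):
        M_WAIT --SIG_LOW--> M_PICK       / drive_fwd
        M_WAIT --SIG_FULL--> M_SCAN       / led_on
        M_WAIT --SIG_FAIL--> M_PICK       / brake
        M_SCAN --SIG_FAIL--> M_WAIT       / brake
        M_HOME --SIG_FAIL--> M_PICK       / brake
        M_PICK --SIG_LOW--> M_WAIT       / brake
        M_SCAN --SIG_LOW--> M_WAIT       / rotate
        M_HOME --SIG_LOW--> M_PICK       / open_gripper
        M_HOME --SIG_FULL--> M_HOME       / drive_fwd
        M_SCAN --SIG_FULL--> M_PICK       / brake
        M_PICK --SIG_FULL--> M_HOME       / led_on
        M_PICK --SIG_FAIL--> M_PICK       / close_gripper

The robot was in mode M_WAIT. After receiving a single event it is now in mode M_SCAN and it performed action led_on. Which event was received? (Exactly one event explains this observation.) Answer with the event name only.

try SIG_FAIL: (M_WAIT, SIG_FAIL) → (M_PICK, brake)
try SIG_FULL: (M_WAIT, SIG_FULL) → (M_SCAN, led_on)  ← matches
try SIG_LOW: (M_WAIT, SIG_LOW) → (M_PICK, drive_fwd)

SIG_FULL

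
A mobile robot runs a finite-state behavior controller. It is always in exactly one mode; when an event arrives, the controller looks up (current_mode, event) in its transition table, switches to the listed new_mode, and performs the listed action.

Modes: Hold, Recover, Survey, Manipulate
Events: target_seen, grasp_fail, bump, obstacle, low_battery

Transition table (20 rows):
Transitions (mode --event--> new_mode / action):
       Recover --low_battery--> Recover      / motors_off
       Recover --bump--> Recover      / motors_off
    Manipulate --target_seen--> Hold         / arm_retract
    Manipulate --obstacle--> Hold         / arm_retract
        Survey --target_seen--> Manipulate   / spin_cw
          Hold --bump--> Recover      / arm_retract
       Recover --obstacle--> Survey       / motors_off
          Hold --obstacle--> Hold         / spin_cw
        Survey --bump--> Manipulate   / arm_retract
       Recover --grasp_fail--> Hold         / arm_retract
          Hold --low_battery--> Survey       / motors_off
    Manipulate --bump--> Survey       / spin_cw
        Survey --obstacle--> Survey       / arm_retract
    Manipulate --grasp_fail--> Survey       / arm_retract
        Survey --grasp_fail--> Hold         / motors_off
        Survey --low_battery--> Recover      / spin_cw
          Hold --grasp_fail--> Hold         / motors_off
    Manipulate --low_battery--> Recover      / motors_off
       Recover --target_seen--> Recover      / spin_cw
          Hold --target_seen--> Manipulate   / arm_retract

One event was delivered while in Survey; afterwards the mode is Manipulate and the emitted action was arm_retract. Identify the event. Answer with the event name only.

try target_seen: (Survey, target_seen) → (Manipulate, spin_cw)
try grasp_fail: (Survey, grasp_fail) → (Hold, motors_off)
try bump: (Survey, bump) → (Manipulate, arm_retract)  ← matches
try obstacle: (Survey, obstacle) → (Survey, arm_retract)
try low_battery: (Survey, low_battery) → (Recover, spin_cw)

bump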